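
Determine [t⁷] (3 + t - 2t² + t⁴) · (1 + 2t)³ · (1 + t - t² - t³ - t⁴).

(3 + t - 2t² + t⁴) has coefficients 3,1,-2,0,1 for degrees 0…4.
(1 + 2t)³ has coefficients 1,6,12,8,0,0,0,0 for degrees 0…7.
Finally multiplying by (1 + t - t² - t³ - t⁴), the product of all factors after the first has coefficients 1,7,17,13,-11,-26,-20,-8 for degrees 0…7.
[t⁷] = 3·(-8) + 1·(-20) − 2·(-26) + 1·13 = 21.

21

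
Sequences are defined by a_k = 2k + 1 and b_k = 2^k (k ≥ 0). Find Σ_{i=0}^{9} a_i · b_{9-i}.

Write out a_i and b_{9-i} for i = 0,…,9 and sum the products.
Σ = 1·512 + 3·256 + 5·128 + 7·64 + 9·32 + 11·16 + 13·8 + 15·4 + 17·2 + 19·1 = 3049.

3049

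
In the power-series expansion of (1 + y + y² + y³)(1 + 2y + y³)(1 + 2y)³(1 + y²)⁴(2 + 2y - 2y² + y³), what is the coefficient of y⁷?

2333

(1 + y + y² + y³) has coefficients 1,1,1,1 for degrees 0…3.
(1 + 2y + y³) has coefficients 1,2,0,1,0,0,0,0 for degrees 0…7.
Multiplying by (1 + 2y)³ gives running coefficients 1,8,24,33,22,12,8,0 for degrees 0…7.
Multiplying by (1 + y²)⁴ gives running coefficients 1,8,28,65,124,192,244,278 for degrees 0…7.
Finally multiplying by (2 + 2y - 2y² + y³), the product of all factors after the first has coefficients 2,18,70,171,330,530,689,784 for degrees 0…7.
[y⁷] = 1·784 + 1·689 + 1·530 + 1·330 = 2333.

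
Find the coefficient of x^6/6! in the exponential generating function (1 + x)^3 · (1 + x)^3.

The EGF product rule gives c_6 = Σ_{k_1+k_2=6} C(6; k_1,k_2) · ∏ g_i(k_i), where (1+x)^3 gives the falling factorial (3)_k; (1+x)^3 gives the falling factorial (3)_k.
g_1(k) for k = 0…6: 1, 3, 6, 6, 0, 0, 0.
g_2(k) for k = 0…6: 1, 3, 6, 6, 0, 0, 0.
c_6 = Σ_k C(6,k)·g_1(k)·g_2(6−k) = 20·6·6 = 720.

720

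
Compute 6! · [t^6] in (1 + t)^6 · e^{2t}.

The EGF product rule gives c_6 = Σ_{k_1+k_2=6} C(6; k_1,k_2) · ∏ g_i(k_i), where (1+t)^6 gives the falling factorial (6)_k; e^{2t} gives (2)^k.
g_1(k) for k = 0…6: 1, 6, 30, 120, 360, 720, 720.
g_2(k) for k = 0…6: 1, 2, 4, 8, 16, 32, 64.
c_6 = Σ_k C(6,k)·g_1(k)·g_2(6−k) = 1·1·64 + 6·6·32 + 15·30·16 + 20·120·8 + 15·360·4 + 6·720·2 + 1·720·1 = 64 + 1152 + 7200 + 19200 + 21600 + 8640 + 720 = 58576.

58576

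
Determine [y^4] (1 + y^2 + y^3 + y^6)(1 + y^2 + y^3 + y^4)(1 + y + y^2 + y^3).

6

(1 + y^2 + y^3 + y^6) has coefficients 1,0,1,1,0 for degrees 0…4.
(1 + y^2 + y^3 + y^4) has coefficients 1,0,1,1,1 for degrees 0…4.
Finally multiplying by (1 + y + y^2 + y^3), the product of all factors after the first has coefficients 1,1,2,3,3 for degrees 0…4.
[y^4] = 1·3 + 1·2 + 1·1 = 6.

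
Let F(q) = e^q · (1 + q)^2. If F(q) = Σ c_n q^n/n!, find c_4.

21

The EGF product rule gives c_4 = Σ_{k_1+k_2=4} C(4; k_1,k_2) · ∏ g_i(k_i), where e^q gives (1)^k; (1+q)^2 gives the falling factorial (2)_k.
g_1(k) for k = 0…4: 1, 1, 1, 1, 1.
g_2(k) for k = 0…4: 1, 2, 2, 0, 0.
c_4 = Σ_k C(4,k)·g_1(k)·g_2(4−k) = 6·1·2 + 4·1·2 + 1·1·1 = 12 + 8 + 1 = 21.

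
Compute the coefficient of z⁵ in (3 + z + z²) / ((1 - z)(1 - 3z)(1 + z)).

940

Partial fractions give a closed form: a_n = (-5/4)·1^n + (31/8)·3^n + (3/8)·(-1)^n.
At n = 5: a_5 = 940.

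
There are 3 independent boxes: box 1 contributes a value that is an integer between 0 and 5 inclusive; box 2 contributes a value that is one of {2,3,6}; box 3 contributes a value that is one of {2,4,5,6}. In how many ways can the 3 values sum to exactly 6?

The generating function for the choices is (1 + x + x^2 + x^3 + x^4 + x^5)·(x^2 + x^3 + x^6)·(x^2 + x^4 + x^5 + x^6); the count is [x^6].
(1 + x + x^2 + x^3 + x^4 + x^5) has coefficients 1,1,1,1,1,1 for degrees 0…5.
(x^2 + x^3 + x^6) has coefficients 0,0,1,1,0,0,1 for degrees 0…6.
Finally multiplying by (x^2 + x^4 + x^5 + x^6), the product of all factors after the first has coefficients 0,0,0,0,1,1,1 for degrees 0…6.
[x^6] = 1·1 + 1·1 + 1·1 + 1·0 + 1·0 + 1·0 = 3.

3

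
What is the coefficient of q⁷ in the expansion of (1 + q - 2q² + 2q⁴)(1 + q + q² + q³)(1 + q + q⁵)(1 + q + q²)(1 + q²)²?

(1 + q - 2q² + 2q⁴) has coefficients 1,1,-2,0,2 for degrees 0…4.
(1 + q + q² + q³) has coefficients 1,1,1,1,0,0,0,0 for degrees 0…7.
Multiplying by (1 + q + q⁵) gives running coefficients 1,2,2,2,1,1,1,1 for degrees 0…7.
Multiplying by (1 + q + q²) gives running coefficients 1,3,5,6,5,4,3,3 for degrees 0…7.
Finally multiplying by (1 + q²)², the product of all factors after the first has coefficients 1,3,7,12,16,19,18,17 for degrees 0…7.
[q⁷] = 1·17 + 1·18 − 2·19 + 2·12 = 21.

21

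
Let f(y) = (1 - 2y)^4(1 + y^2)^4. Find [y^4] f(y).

(1 - 2y)^4 has coefficients 1,-8,24,-32,16 for degrees 0…4.
(1 + y^2)^4 has coefficients 1,0,4,0,6 for degrees 0…4.
[y^4] = 1·6 − 8·0 + 24·4 − 32·0 + 16·1 = 118.

118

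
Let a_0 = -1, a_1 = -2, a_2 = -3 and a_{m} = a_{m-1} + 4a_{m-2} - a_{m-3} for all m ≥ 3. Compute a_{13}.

-72515

The ordinary generating function has denominator 1 - t - 4t^2 + t^3.
Iterating the recurrence: a_0,…,a_{13} = -1, -2, -3, -10, -20, -57, -127, -335, -786, -1999, -4808, -12018, -29251, -72515.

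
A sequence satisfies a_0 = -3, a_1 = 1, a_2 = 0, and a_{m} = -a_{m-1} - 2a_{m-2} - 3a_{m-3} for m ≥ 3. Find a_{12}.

-40

The ordinary generating function has denominator 1 + x + 2x^2 + 3x^3.
Iterating the recurrence: a_0,…,a_{12} = -3, 1, 0, 7, -10, -4, 3, 35, -29, -50, 3, 184, -40.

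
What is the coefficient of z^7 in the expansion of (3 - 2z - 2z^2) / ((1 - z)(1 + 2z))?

-299

The denominator gives the recurrence a_n = −a_(n−1) + 2a_(n−2) for n ≥ 3; the numerator fixes a_0 = 3, a_1 = -5, a_2 = 9.
Iterating: 3, -5, 9, -19, 37, -75, 149, -299, so a_7 = -299.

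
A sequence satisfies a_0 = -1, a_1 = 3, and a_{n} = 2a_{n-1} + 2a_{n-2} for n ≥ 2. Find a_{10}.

The ordinary generating function has denominator 1 - 2t - 2t^2.
Iterating the recurrence: a_0,…,a_{10} = -1, 3, 4, 14, 36, 100, 272, 744, 2032, 5552, 15168.

15168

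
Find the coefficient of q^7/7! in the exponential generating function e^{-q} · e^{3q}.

The EGF product rule gives c_7 = Σ_{k_1+k_2=7} C(7; k_1,k_2) · ∏ g_i(k_i), where e^{-q} gives (-1)^k; e^{3q} gives (3)^k.
g_1(k) for k = 0…7: 1, -1, 1, -1, 1, -1, 1, -1.
g_2(k) for k = 0…7: 1, 3, 9, 27, 81, 243, 729, 2187.
c_7 = Σ_k C(7,k)·g_1(k)·g_2(7−k) = 1·1·2187 + 7·(-1)·729 + 21·1·243 + 35·(-1)·81 + 35·1·27 + 21·(-1)·9 + 7·1·3 + 1·(-1)·1 = 2187 − 5103 + 5103 − 2835 + 945 − 189 + 21 − 1 = 128.

128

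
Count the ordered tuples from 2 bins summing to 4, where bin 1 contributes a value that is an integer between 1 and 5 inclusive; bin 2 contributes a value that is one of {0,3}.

The generating function for the choices is (x + x^2 + x^3 + x^4 + x^5)·(1 + x^3); the count is [x^4].
(x + x^2 + x^3 + x^4 + x^5) has coefficients 0,1,1,1,1 for degrees 0…4.
(1 + x^3) has coefficients 1,0,0,1,0 for degrees 0…4.
[x^4] = 1·1 + 1·0 + 1·0 + 1·1 = 2.

2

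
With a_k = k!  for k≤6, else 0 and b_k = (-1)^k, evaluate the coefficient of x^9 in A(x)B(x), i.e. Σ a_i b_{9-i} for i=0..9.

Write out a_i and b_{9-i} for i = 0,…,9 and sum the products.
Σ = 1·(-1) + 1·1 + 2·(-1) + 6·1 + 24·(-1) + 120·1 + 720·(-1) + 0·1 + 0·(-1) + 0·1 = -620.

-620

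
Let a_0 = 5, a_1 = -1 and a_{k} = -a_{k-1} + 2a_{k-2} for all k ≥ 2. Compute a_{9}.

The ordinary generating function has denominator 1 + t - 2t^2.
Iterating the recurrence: a_0,…,a_{9} = 5, -1, 11, -13, 35, -61, 131, -253, 515, -1021.

-1021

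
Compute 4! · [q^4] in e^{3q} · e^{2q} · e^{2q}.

The EGF product rule gives c_4 = Σ_{k_1+k_2+k_3=4} C(4; k_1,k_2,k_3) · ∏ g_i(k_i), where e^{3q} gives (3)^k; e^{2q} gives (2)^k; e^{2q} gives (2)^k.
g_1(k) for k = 0…4: 1, 3, 9, 27, 81.
g_2(k) for k = 0…4: 1, 2, 4, 8, 16.
g_3(k) for k = 0…4: 1, 2, 4, 8, 16.
First combine the last two factors: h(k) = Σ_j C(k,j)·g_2(j)·g_3(k−j) for k = 0…4: 1, 4, 16, 64, 256.
c_4 = Σ_k C(4,k)·g_1(k)·h(4−k) = 1·1·256 + 4·3·64 + 6·9·16 + 4·27·4 + 1·81·1 = 256 + 768 + 864 + 432 + 81 = 2401.

2401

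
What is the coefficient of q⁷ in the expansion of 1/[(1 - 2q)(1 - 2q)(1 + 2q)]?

The denominator gives the recurrence a_n = 2a_(n−1) + 4a_(n−2) − 8a_(n−3) for n ≥ 3; the numerator fixes a_0 = 1, a_1 = 2, a_2 = 8.
Iterating: 1, 2, 8, 16, 48, 96, 256, 512, so a_7 = 512.

512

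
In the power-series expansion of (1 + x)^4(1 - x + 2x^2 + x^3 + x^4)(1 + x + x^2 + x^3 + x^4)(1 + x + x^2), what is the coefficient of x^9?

139

(1 + x)^4 has coefficients 1,4,6,4,1 for degrees 0…4.
(1 - x + 2x^2 + x^3 + x^4) has coefficients 1,-1,2,1,1,0,0,0,0,0 for degrees 0…9.
Multiplying by (1 + x + x^2 + x^3 + x^4) gives running coefficients 1,0,2,3,4,3,4,2,1,0 for degrees 0…9.
Finally multiplying by (1 + x + x^2), the product of all factors after the first has coefficients 1,1,3,5,9,10,11,9,7,3 for degrees 0…9.
[x^9] = 1·3 + 4·7 + 6·9 + 4·11 + 1·10 = 139.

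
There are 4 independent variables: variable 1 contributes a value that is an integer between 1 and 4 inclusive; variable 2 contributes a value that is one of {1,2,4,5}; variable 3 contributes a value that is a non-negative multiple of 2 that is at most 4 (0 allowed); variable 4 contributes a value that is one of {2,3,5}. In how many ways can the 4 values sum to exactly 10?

The generating function for the choices is (t + t^2 + t^3 + t^4)·(t + t^2 + t^4 + t^5)·(1 + t^2 + t^4)·(t^2 + t^3 + t^5); the count is [t^10].
(t + t^2 + t^3 + t^4) has coefficients 0,1,1,1,1 for degrees 0…4.
(t + t^2 + t^4 + t^5) has coefficients 0,1,1,0,1,1,0,0,0,0,0 for degrees 0…10.
Multiplying by (1 + t^2 + t^4) gives running coefficients 0,1,1,1,2,2,2,1,1,1,0 for degrees 0…10.
Finally multiplying by (t^2 + t^3 + t^5), the product of all factors after the first has coefficients 0,0,0,1,2,2,4,5,5,5,4 for degrees 0…10.
[t^10] = 1·5 + 1·5 + 1·5 + 1·4 = 19.

19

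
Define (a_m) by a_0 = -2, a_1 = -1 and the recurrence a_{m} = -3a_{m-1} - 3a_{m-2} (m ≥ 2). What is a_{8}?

-243

The ordinary generating function has denominator 1 + 3x + 3x^2.
Iterating the recurrence: a_0,…,a_{8} = -2, -1, 9, -24, 45, -63, 54, 27, -243.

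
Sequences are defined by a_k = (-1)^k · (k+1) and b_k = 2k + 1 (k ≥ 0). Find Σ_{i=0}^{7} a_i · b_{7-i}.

The convolution is the x^7 coefficient of A(x)B(x).
Σ = 1·15 − 2·13 + 3·11 − 4·9 + 5·7 − 6·5 + 7·3 − 8·1 = 4.

4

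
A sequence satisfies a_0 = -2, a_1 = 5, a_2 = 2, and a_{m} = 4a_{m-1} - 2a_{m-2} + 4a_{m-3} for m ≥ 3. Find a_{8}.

-3808

The ordinary generating function has denominator 1 - 4q + 2q^2 - 4q^3.
Iterating the recurrence: a_0,…,a_{8} = -2, 5, 2, -10, -24, -68, -264, -1016, -3808.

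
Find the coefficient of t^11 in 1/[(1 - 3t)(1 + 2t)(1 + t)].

78078

Partial fractions give a closed form: a_n = (9/20)·3^n + (4/5)·(-2)^n + (-1/4)·(-1)^n.
At n = 11: a_11 = 78078.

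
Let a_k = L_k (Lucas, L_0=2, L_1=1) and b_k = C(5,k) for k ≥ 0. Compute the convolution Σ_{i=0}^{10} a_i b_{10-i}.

1364

This is [x^10] in the product of the two ordinary generating functions.
Σ = 2·0 + 1·0 + 3·0 + 4·0 + 7·0 + 11·1 + 18·5 + 29·10 + 47·10 + 76·5 + 123·1 = 1364.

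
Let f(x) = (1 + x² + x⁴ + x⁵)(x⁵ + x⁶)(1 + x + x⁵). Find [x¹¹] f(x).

4

(1 + x² + x⁴ + x⁵) has coefficients 1,0,1,0,1,1 for degrees 0…5.
(x⁵ + x⁶) has coefficients 0,0,0,0,0,1,1,0,0,0,0,0 for degrees 0…11.
Finally multiplying by (1 + x + x⁵), the product of all factors after the first has coefficients 0,0,0,0,0,1,2,1,0,0,1,1 for degrees 0…11.
[x¹¹] = 1·1 + 1·0 + 1·1 + 1·2 = 4.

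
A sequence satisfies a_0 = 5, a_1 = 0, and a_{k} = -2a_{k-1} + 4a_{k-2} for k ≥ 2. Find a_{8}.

The ordinary generating function has denominator 1 + 2y - 4y^2.
Iterating the recurrence: a_0,…,a_{8} = 5, 0, 20, -40, 160, -480, 1600, -5120, 16640.

16640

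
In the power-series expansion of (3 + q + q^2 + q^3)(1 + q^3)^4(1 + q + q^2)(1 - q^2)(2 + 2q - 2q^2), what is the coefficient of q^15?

(3 + q + q^2 + q^3) has coefficients 3,1,1,1 for degrees 0…3.
(1 + q^3)^4 has coefficients 1,0,0,4,0,0,6,0,0,4,0,0,1,0,0,0 for degrees 0…15.
Multiplying by (1 + q + q^2) gives running coefficients 1,1,1,4,4,4,6,6,6,4,4,4,1,1,1,0 for degrees 0…15.
Multiplying by (1 - q^2) gives running coefficients 1,1,0,3,3,0,2,2,0,-2,-2,0,-3,-3,0,-1 for degrees 0…15.
Finally multiplying by (2 + 2q - 2q^2), the product of all factors after the first has coefficients 2,4,0,4,12,0,-2,8,0,-8,-8,0,-2,-12,0,4 for degrees 0…15.
[q^15] = 3·4 + 1·0 + 1·(-12) + 1·(-2) = -2.

-2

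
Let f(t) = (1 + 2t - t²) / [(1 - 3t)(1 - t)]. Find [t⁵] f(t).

566

The denominator gives the recurrence a_n = 4a_(n−1) − 3a_(n−2) for n ≥ 3; the numerator fixes a_0 = 1, a_1 = 6, a_2 = 20.
Iterating: 1, 6, 20, 62, 188, 566, so a_5 = 566.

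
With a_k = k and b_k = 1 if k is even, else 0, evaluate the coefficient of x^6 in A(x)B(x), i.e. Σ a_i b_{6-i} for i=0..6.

Write out a_i and b_{6-i} for i = 0,…,6 and sum the products.
Σ = 0·1 + 1·0 + 2·1 + 3·0 + 4·1 + 5·0 + 6·1 = 12.

12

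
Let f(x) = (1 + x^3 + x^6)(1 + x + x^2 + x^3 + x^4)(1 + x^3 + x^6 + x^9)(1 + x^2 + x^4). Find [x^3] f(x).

(1 + x^3 + x^6) has coefficients 1,0,0,1 for degrees 0…3.
(1 + x + x^2 + x^3 + x^4) has coefficients 1,1,1,1 for degrees 0…3.
Multiplying by (1 + x^3 + x^6 + x^9) gives running coefficients 1,1,1,2 for degrees 0…3.
Finally multiplying by (1 + x^2 + x^4), the product of all factors after the first has coefficients 1,1,2,3 for degrees 0…3.
[x^3] = 1·3 + 1·1 = 4.

4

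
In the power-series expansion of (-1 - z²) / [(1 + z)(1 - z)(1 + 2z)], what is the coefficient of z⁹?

Partial fractions give a closed form: a_n = (1)·(-1)^n + (-1/3)·1^n + (-5/3)·(-2)^n.
At n = 9: a_9 = 852.

852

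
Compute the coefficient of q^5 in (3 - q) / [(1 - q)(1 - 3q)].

971

Partial fractions give a closed form: a_n = (-1)·1^n + (4)·3^n.
At n = 5: a_5 = 971.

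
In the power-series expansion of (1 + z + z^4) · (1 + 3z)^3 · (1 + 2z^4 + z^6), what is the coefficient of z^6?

100

(1 + z + z^4) has coefficients 1,1,0,0,1 for degrees 0…4.
(1 + 3z)^3 has coefficients 1,9,27,27,0,0,0 for degrees 0…6.
Finally multiplying by (1 + 2z^4 + z^6), the product of all factors after the first has coefficients 1,9,27,27,2,18,55 for degrees 0…6.
[z^6] = 1·55 + 1·18 + 1·27 = 100.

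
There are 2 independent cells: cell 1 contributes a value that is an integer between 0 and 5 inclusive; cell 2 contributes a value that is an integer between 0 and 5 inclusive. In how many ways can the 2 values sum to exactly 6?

5

The generating function for the choices is (1 + q + q^2 + q^3 + q^4 + q^5)·(1 + q + q^2 + q^3 + q^4 + q^5); the count is [q^6].
(1 + q + q^2 + q^3 + q^4 + q^5) has coefficients 1,1,1,1,1,1 for degrees 0…5.
(1 + q + q^2 + q^3 + q^4 + q^5) has coefficients 1,1,1,1,1,1,0 for degrees 0…6.
[q^6] = 1·0 + 1·1 + 1·1 + 1·1 + 1·1 + 1·1 = 5.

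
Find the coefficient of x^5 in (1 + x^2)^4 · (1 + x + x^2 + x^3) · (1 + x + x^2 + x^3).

30

(1 + x^2)^4 has coefficients 1,0,4,0,6,0 for degrees 0…5.
(1 + x + x^2 + x^3) has coefficients 1,1,1,1,0,0 for degrees 0…5.
Finally multiplying by (1 + x + x^2 + x^3), the product of all factors after the first has coefficients 1,2,3,4,3,2 for degrees 0…5.
[x^5] = 1·2 + 4·4 + 6·2 = 30.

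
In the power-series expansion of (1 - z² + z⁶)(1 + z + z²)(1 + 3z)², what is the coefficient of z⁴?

-7

(1 - z² + z⁶) has coefficients 1,0,-1,0,0 for degrees 0…4.
(1 + z + z²) has coefficients 1,1,1,0,0 for degrees 0…4.
Finally multiplying by (1 + 3z)², the product of all factors after the first has coefficients 1,7,16,15,9 for degrees 0…4.
[z⁴] = 1·9 − 1·16 = -7.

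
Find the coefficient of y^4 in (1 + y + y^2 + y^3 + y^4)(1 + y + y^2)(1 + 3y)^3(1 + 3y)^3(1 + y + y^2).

(1 + y + y^2 + y^3 + y^4) has coefficients 1,1,1,1,1 for degrees 0…4.
(1 + y + y^2) has coefficients 1,1,1,0,0 for degrees 0…4.
Multiplying by (1 + 3y)^3 gives running coefficients 1,10,37,63,54 for degrees 0…4.
Multiplying by (1 + 3y)^3 gives running coefficients 1,19,154,693,1890 for degrees 0…4.
Finally multiplying by (1 + y + y^2), the product of all factors after the first has coefficients 1,20,174,866,2737 for degrees 0…4.
[y^4] = 1·2737 + 1·866 + 1·174 + 1·20 + 1·1 = 3798.

3798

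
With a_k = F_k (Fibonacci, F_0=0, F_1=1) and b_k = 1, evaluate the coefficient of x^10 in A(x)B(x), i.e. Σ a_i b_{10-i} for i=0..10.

Write out a_i and b_{10-i} for i = 0,…,10 and sum the products.
Σ = 0·1 + 1·1 + 1·1 + 2·1 + 3·1 + 5·1 + 8·1 + 13·1 + 21·1 + 34·1 + 55·1 = 143.

143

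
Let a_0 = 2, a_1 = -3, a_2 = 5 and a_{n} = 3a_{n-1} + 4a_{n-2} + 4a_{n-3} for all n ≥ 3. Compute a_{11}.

The ordinary generating function has denominator 1 - 3x - 4x^2 - 4x^3.
Iterating the recurrence: a_0,…,a_{11} = 2, -3, 5, 11, 41, 187, 769, 3219, 13481, 56395, 235985, 987459.

987459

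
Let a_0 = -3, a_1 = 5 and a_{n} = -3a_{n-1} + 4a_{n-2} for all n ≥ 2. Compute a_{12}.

-26843547

The ordinary generating function has denominator 1 + 3z - 4z^2.
Iterating the recurrence: a_0,…,a_{12} = -3, 5, -27, 101, -411, 1637, -6555, 26213, -104859, 419429, -1677723, 6710885, -26843547.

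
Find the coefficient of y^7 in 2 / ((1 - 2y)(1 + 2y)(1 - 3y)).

Partial fractions give a closed form: a_n = (-2)·2^n + (2/5)·(-2)^n + (18/5)·3^n.
At n = 7: a_7 = 7566.

7566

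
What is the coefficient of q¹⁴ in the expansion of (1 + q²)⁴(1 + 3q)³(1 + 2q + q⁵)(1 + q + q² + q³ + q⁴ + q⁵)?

1597

(1 + q²)⁴ has coefficients 1,0,4,0,6,0,4,0,1 for degrees 0…8.
(1 + 3q)³ has coefficients 1,9,27,27,0,0,0,0,0,0,0,0,0,0,0 for degrees 0…14.
Multiplying by (1 + 2q + q⁵) gives running coefficients 1,11,45,81,54,1,9,27,27,0,0,0,0,0,0 for degrees 0…14.
Finally multiplying by (1 + q + q² + q³ + q⁴ + q⁵), the product of all factors after the first has coefficients 1,12,57,138,192,193,201,217,199,118,64,63,54,27,0 for degrees 0…14.
[q¹⁴] = 1·0 + 4·54 + 6·64 + 4·199 + 1·201 = 1597.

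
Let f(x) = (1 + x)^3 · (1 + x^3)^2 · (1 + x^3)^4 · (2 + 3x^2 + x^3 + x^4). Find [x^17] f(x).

(1 + x)^3 has coefficients 1,3,3,1 for degrees 0…3.
(1 + x^3)^2 has coefficients 1,0,0,2,0,0,1,0,0,0,0,0,0,0,0,0,0,0 for degrees 0…17.
Multiplying by (1 + x^3)^4 gives running coefficients 1,0,0,6,0,0,15,0,0,20,0,0,15,0,0,6,0,0 for degrees 0…17.
Finally multiplying by (2 + 3x^2 + x^3 + x^4), the product of all factors after the first has coefficients 2,0,3,13,1,18,36,6,45,55,15,60,50,20,45,27,15,18 for degrees 0…17.
[x^17] = 1·18 + 3·15 + 3·27 + 1·45 = 189.

189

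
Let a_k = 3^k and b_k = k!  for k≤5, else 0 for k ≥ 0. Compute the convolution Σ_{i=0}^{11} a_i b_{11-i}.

454896

This is [x^11] in the product of the two ordinary generating functions.
Σ = 1·0 + 3·0 + 9·0 + 27·0 + 81·0 + 243·0 + 729·120 + 2187·24 + 6561·6 + 19683·2 + 59049·1 + 177147·1 = 454896.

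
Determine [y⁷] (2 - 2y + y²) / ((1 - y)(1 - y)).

The denominator gives the recurrence a_n = 2a_(n−1) − a_(n−2) for n ≥ 3; the numerator fixes a_0 = 2, a_1 = 2, a_2 = 3.
Iterating: 2, 2, 3, 4, 5, 6, 7, 8, so a_7 = 8.

8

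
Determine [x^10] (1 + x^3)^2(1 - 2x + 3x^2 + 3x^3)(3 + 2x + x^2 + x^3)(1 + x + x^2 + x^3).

(1 + x^3)^2 has coefficients 1,0,0,2,0,0,1 for degrees 0…6.
(1 - 2x + 3x^2 + 3x^3) has coefficients 1,-2,3,3,0,0,0,0,0,0,0 for degrees 0…10.
Multiplying by (3 + 2x + x^2 + x^3) gives running coefficients 3,-4,6,14,7,6,3,0,0,0,0 for degrees 0…10.
Finally multiplying by (1 + x + x^2 + x^3), the product of all factors after the first has coefficients 3,-1,5,19,23,33,30,16,9,3,0 for degrees 0…10.
[x^10] = 1·0 + 2·16 + 1·23 = 55.

55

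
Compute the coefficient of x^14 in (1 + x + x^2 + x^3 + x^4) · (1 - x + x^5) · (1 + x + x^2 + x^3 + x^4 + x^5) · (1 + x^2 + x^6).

7

(1 + x + x^2 + x^3 + x^4) has coefficients 1,1,1,1,1 for degrees 0…4.
(1 - x + x^5) has coefficients 1,-1,0,0,0,1,0,0,0,0,0,0,0,0,0 for degrees 0…14.
Multiplying by (1 + x + x^2 + x^3 + x^4 + x^5) gives running coefficients 1,0,0,0,0,1,0,1,1,1,1,0,0,0,0 for degrees 0…14.
Finally multiplying by (1 + x^2 + x^6), the product of all factors after the first has coefficients 1,0,1,0,0,1,1,2,1,2,2,2,1,1,1 for degrees 0…14.
[x^14] = 1·1 + 1·1 + 1·1 + 1·2 + 1·2 = 7.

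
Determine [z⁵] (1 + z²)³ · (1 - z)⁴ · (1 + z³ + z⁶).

(1 + z²)³ has coefficients 1,0,3,0,3,0 for degrees 0…5.
(1 - z)⁴ has coefficients 1,-4,6,-4,1,0 for degrees 0…5.
Finally multiplying by (1 + z³ + z⁶), the product of all factors after the first has coefficients 1,-4,6,-3,-3,6 for degrees 0…5.
[z⁵] = 1·6 + 3·(-3) + 3·(-4) = -15.

-15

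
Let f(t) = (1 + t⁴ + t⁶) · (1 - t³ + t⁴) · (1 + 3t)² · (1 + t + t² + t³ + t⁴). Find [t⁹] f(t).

27

(1 + t⁴ + t⁶) has coefficients 1,0,0,0,1,0,1 for degrees 0…6.
(1 - t³ + t⁴) has coefficients 1,0,0,-1,1,0,0,0,0,0 for degrees 0…9.
Multiplying by (1 + 3t)² gives running coefficients 1,6,9,-1,-5,-3,9,0,0,0 for degrees 0…9.
Finally multiplying by (1 + t + t² + t³ + t⁴), the product of all factors after the first has coefficients 1,7,16,15,10,6,9,0,1,6 for degrees 0…9.
[t⁹] = 1·6 + 1·6 + 1·15 = 27.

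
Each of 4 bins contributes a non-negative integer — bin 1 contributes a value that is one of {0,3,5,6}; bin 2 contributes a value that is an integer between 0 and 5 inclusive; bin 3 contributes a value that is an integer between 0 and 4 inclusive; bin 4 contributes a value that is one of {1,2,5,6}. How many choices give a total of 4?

The generating function for the choices is (1 + t³ + t⁵ + t⁶)·(1 + t + t² + t³ + t⁴ + t⁵)·(1 + t + t² + t³ + t⁴)·(t + t² + t⁵ + t⁶); the count is [t⁴].
(1 + t³ + t⁵ + t⁶) has coefficients 1,0,0,1,0 for degrees 0…4.
(1 + t + t² + t³ + t⁴ + t⁵) has coefficients 1,1,1,1,1 for degrees 0…4.
Multiplying by (1 + t + t² + t³ + t⁴) gives running coefficients 1,2,3,4,5 for degrees 0…4.
Finally multiplying by (t + t² + t⁵ + t⁶), the product of all factors after the first has coefficients 0,1,3,5,7 for degrees 0…4.
[t⁴] = 1·7 + 1·1 = 8.

8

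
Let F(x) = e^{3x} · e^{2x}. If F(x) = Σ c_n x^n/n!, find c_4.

The EGF product rule gives c_4 = Σ_{k_1+k_2=4} C(4; k_1,k_2) · ∏ g_i(k_i), where e^{3x} gives (3)^k; e^{2x} gives (2)^k.
g_1(k) for k = 0…4: 1, 3, 9, 27, 81.
g_2(k) for k = 0…4: 1, 2, 4, 8, 16.
c_4 = Σ_k C(4,k)·g_1(k)·g_2(4−k) = 1·1·16 + 4·3·8 + 6·9·4 + 4·27·2 + 1·81·1 = 16 + 96 + 216 + 216 + 81 = 625.

625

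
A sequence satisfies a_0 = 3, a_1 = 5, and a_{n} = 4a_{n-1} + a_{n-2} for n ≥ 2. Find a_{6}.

7375

The ordinary generating function has denominator 1 - 4t - t^2.
Iterating the recurrence: a_0,…,a_{6} = 3, 5, 23, 97, 411, 1741, 7375.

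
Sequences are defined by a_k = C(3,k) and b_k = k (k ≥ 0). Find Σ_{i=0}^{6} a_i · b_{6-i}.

36

Write out a_i and b_{6-i} for i = 0,…,6 and sum the products.
Σ = 1·6 + 3·5 + 3·4 + 1·3 + 0·2 + 0·1 + 0·0 = 36.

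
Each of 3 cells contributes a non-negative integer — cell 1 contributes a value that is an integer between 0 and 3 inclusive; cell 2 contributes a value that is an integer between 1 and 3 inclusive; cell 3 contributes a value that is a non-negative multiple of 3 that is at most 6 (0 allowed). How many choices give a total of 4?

4

The generating function for the choices is (1 + t + t² + t³)·(t + t² + t³)·(1 + t³ + t⁶); the count is [t⁴].
(1 + t + t² + t³) has coefficients 1,1,1,1 for degrees 0…3.
(t + t² + t³) has coefficients 0,1,1,1,0 for degrees 0…4.
Finally multiplying by (1 + t³ + t⁶), the product of all factors after the first has coefficients 0,1,1,1,1 for degrees 0…4.
[t⁴] = 1·1 + 1·1 + 1·1 + 1·1 = 4.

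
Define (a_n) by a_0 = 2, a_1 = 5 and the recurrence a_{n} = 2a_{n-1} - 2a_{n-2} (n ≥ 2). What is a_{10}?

96

The ordinary generating function has denominator 1 - 2x + 2x^2.
Iterating the recurrence: a_0,…,a_{10} = 2, 5, 6, 2, -8, -20, -24, -8, 32, 80, 96.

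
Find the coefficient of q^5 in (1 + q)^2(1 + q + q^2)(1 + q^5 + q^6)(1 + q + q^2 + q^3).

(1 + q)^2 has coefficients 1,2,1 for degrees 0…2.
(1 + q + q^2) has coefficients 1,1,1,0,0,0 for degrees 0…5.
Multiplying by (1 + q^5 + q^6) gives running coefficients 1,1,1,0,0,1 for degrees 0…5.
Finally multiplying by (1 + q + q^2 + q^3), the product of all factors after the first has coefficients 1,2,3,3,2,2 for degrees 0…5.
[q^5] = 1·2 + 2·2 + 1·3 = 9.

9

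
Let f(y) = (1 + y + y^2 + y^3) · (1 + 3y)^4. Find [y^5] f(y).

243

(1 + y + y^2 + y^3) has coefficients 1,1,1,1 for degrees 0…3.
(1 + 3y)^4 has coefficients 1,12,54,108,81,0 for degrees 0…5.
[y^5] = 1·0 + 1·81 + 1·108 + 1·54 = 243.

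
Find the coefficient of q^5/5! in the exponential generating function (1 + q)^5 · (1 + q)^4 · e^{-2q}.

-32

The EGF product rule gives c_5 = Σ_{k_1+k_2+k_3=5} C(5; k_1,k_2,k_3) · ∏ g_i(k_i), where (1+q)^5 gives the falling factorial (5)_k; (1+q)^4 gives the falling factorial (4)_k; e^{-2q} gives (-2)^k.
g_1(k) for k = 0…5: 1, 5, 20, 60, 120, 120.
g_2(k) for k = 0…5: 1, 4, 12, 24, 24, 0.
g_3(k) for k = 0…5: 1, -2, 4, -8, 16, -32.
First combine the last two factors: h(k) = Σ_j C(k,j)·g_2(j)·g_3(k−j) for k = 0…5: 1, 2, 0, -8, 8, 48.
c_5 = Σ_k C(5,k)·g_1(k)·h(5−k) = 1·1·48 + 5·5·8 + 10·20·(-8) + 5·120·2 + 1·120·1 = 48 + 200 − 1600 + 1200 + 120 = -32.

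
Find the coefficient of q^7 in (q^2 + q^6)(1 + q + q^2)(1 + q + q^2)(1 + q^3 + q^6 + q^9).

5

(q^2 + q^6) has coefficients 0,0,1,0,0,0,1 for degrees 0…6.
(1 + q + q^2) has coefficients 1,1,1,0,0,0,0,0 for degrees 0…7.
Multiplying by (1 + q + q^2) gives running coefficients 1,2,3,2,1,0,0,0 for degrees 0…7.
Finally multiplying by (1 + q^3 + q^6 + q^9), the product of all factors after the first has coefficients 1,2,3,3,3,3,3,3 for degrees 0…7.
[q^7] = 1·3 + 1·2 = 5.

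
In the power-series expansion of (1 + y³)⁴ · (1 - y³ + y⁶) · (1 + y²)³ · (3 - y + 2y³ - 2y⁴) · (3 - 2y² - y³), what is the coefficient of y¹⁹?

23

(1 + y³)⁴ has coefficients 1,0,0,4,0,0,6,0,0,4,0,0,1 for degrees 0…12.
(1 - y³ + y⁶) has coefficients 1,0,0,-1,0,0,1,0,0,0,0,0,0,0,0,0,0,0,0,0 for degrees 0…19.
Multiplying by (1 + y²)³ gives running coefficients 1,0,3,-1,3,-3,2,-3,3,-1,3,0,1,0,0,0,0,0,0,0 for degrees 0…19.
Multiplying by (3 - y + 2y³ - 2y⁴) gives running coefficients 3,-1,9,-4,8,-6,1,-3,0,4,0,9,-5,7,-6,2,-2,0,0,0 for degrees 0…19.
Finally multiplying by (3 - 2y² - y³), the product of all factors after the first has coefficients 9,-3,21,-13,7,-19,-9,-5,4,17,3,19,-19,3,-17,-3,-1,2,2,2 for degrees 0…19.
[y¹⁹] = 1·2 + 4·(-1) + 6·3 + 4·3 + 1·(-5) = 23.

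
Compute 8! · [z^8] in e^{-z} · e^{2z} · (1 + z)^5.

19081

The EGF product rule gives c_8 = Σ_{k_1+k_2+k_3=8} C(8; k_1,k_2,k_3) · ∏ g_i(k_i), where e^{-z} gives (-1)^k; e^{2z} gives (2)^k; (1+z)^5 gives the falling factorial (5)_k.
g_1(k) for k = 0…8: 1, -1, 1, -1, 1, -1, 1, -1, 1.
g_2(k) for k = 0…8: 1, 2, 4, 8, 16, 32, 64, 128, 256.
g_3(k) for k = 0…8: 1, 5, 20, 60, 120, 120, 0, 0, 0.
First combine the last two factors: h(k) = Σ_j C(k,j)·g_2(j)·g_3(k−j) for k = 0…8: 1, 7, 44, 248, 1256, 5752, 24064, 93088, 336896.
c_8 = Σ_k C(8,k)·g_1(k)·h(8−k) = 1·1·336896 + 8·(-1)·93088 + 28·1·24064 + 56·(-1)·5752 + 70·1·1256 + 56·(-1)·248 + 28·1·44 + 8·(-1)·7 + 1·1·1 = 336896 − 744704 + 673792 − 322112 + 87920 − 13888 + 1232 − 56 + 1 = 19081.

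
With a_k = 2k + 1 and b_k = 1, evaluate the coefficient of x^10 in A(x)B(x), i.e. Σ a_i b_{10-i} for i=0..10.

The convolution is the x^10 coefficient of A(x)B(x).
Σ = 1·1 + 3·1 + 5·1 + 7·1 + 9·1 + 11·1 + 13·1 + 15·1 + 17·1 + 19·1 + 21·1 = 121.

121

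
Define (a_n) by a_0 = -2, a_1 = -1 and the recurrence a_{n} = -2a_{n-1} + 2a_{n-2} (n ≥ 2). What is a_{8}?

-416

The ordinary generating function has denominator 1 + 2x - 2x^2.
Iterating the recurrence: a_0,…,a_{8} = -2, -1, -2, 2, -8, 20, -56, 152, -416.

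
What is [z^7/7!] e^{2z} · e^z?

The EGF product rule gives c_7 = Σ_{k_1+k_2=7} C(7; k_1,k_2) · ∏ g_i(k_i), where e^{2z} gives (2)^k; e^z gives (1)^k.
g_1(k) for k = 0…7: 1, 2, 4, 8, 16, 32, 64, 128.
g_2(k) for k = 0…7: 1, 1, 1, 1, 1, 1, 1, 1.
c_7 = Σ_k C(7,k)·g_1(k)·g_2(7−k) = 1·1·1 + 7·2·1 + 21·4·1 + 35·8·1 + 35·16·1 + 21·32·1 + 7·64·1 + 1·128·1 = 1 + 14 + 84 + 280 + 560 + 672 + 448 + 128 = 2187.

2187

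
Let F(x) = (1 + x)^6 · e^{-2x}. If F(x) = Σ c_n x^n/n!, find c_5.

-32

The EGF product rule gives c_5 = Σ_{k_1+k_2=5} C(5; k_1,k_2) · ∏ g_i(k_i), where (1+x)^6 gives the falling factorial (6)_k; e^{-2x} gives (-2)^k.
g_1(k) for k = 0…5: 1, 6, 30, 120, 360, 720.
g_2(k) for k = 0…5: 1, -2, 4, -8, 16, -32.
c_5 = Σ_k C(5,k)·g_1(k)·g_2(5−k) = 1·1·(-32) + 5·6·16 + 10·30·(-8) + 10·120·4 + 5·360·(-2) + 1·720·1 = −32 + 480 − 2400 + 4800 − 3600 + 720 = -32.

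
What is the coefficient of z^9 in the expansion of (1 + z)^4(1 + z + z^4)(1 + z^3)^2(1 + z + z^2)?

(1 + z)^4 has coefficients 1,4,6,4,1 for degrees 0…4.
(1 + z + z^4) has coefficients 1,1,0,0,1,0,0,0,0,0 for degrees 0…9.
Multiplying by (1 + z^3)^2 gives running coefficients 1,1,0,2,3,0,1,3,0,0 for degrees 0…9.
Finally multiplying by (1 + z + z^2), the product of all factors after the first has coefficients 1,2,2,3,5,5,4,4,4,3 for degrees 0…9.
[z^9] = 1·3 + 4·4 + 6·4 + 4·4 + 1·5 = 64.

64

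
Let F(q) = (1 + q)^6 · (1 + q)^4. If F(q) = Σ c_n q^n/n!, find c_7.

The EGF product rule gives c_7 = Σ_{k_1+k_2=7} C(7; k_1,k_2) · ∏ g_i(k_i), where (1+q)^6 gives the falling factorial (6)_k; (1+q)^4 gives the falling factorial (4)_k.
g_1(k) for k = 0…7: 1, 6, 30, 120, 360, 720, 720, 0.
g_2(k) for k = 0…7: 1, 4, 12, 24, 24, 0, 0, 0.
c_7 = Σ_k C(7,k)·g_1(k)·g_2(7−k) = 35·120·24 + 35·360·24 + 21·720·12 + 7·720·4 = 100800 + 302400 + 181440 + 20160 = 604800.

604800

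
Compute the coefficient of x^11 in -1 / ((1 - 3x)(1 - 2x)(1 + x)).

-395850

Partial fractions give a closed form: a_n = (-9/4)·3^n + (4/3)·2^n + (-1/12)·(-1)^n.
At n = 11: a_11 = -395850.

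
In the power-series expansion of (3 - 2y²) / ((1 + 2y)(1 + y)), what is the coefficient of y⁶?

The denominator gives the recurrence a_n = −3a_(n−1) − 2a_(n−2) for n ≥ 3; the numerator fixes a_0 = 3, a_1 = -9, a_2 = 19.
Iterating: 3, -9, 19, -39, 79, -159, 319, so a_6 = 319.

319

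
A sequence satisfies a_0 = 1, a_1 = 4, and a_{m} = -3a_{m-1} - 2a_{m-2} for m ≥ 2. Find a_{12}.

The ordinary generating function has denominator 1 + 3q + 2q^2.
Iterating the recurrence: a_0,…,a_{12} = 1, 4, -14, 34, -74, 154, -314, 634, -1274, 2554, -5114, 10234, -20474.

-20474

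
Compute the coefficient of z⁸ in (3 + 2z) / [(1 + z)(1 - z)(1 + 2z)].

683

Partial fractions give a closed form: a_n = (-1/2)·(-1)^n + (5/6)·1^n + (8/3)·(-2)^n.
At n = 8: a_8 = 683.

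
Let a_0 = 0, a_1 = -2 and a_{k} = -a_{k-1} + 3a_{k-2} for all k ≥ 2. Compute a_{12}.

12320

The ordinary generating function has denominator 1 + t - 3t^2.
Iterating the recurrence: a_0,…,a_{12} = 0, -2, 2, -8, 14, -38, 80, -194, 434, -1016, 2318, -5366, 12320.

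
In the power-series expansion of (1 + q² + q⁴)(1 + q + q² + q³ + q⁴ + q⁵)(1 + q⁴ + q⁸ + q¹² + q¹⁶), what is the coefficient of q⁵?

(1 + q² + q⁴) has coefficients 1,0,1,0,1 for degrees 0…4.
(1 + q + q² + q³ + q⁴ + q⁵) has coefficients 1,1,1,1,1,1 for degrees 0…5.
Finally multiplying by (1 + q⁴ + q⁸ + q¹² + q¹⁶), the product of all factors after the first has coefficients 1,1,1,1,2,2 for degrees 0…5.
[q⁵] = 1·2 + 1·1 + 1·1 = 4.

4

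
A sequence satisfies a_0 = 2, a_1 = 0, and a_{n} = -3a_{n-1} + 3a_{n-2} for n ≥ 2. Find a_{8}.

The ordinary generating function has denominator 1 + 3q - 3q^2.
Iterating the recurrence: a_0,…,a_{8} = 2, 0, 6, -18, 72, -270, 1026, -3888, 14742.

14742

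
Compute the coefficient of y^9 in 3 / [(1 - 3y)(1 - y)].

88572

Partial fractions give a closed form: a_n = (9/2)·3^n + (-3/2)·1^n.
At n = 9: a_9 = 88572.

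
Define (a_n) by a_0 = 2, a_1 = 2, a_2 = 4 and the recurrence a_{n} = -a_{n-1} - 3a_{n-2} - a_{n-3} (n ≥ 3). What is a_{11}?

The ordinary generating function has denominator 1 + t + 3t^2 + t^3.
Iterating the recurrence: a_0,…,a_{11} = 2, 2, 4, -12, -2, 34, -16, -84, 98, 170, -380, -228.

-228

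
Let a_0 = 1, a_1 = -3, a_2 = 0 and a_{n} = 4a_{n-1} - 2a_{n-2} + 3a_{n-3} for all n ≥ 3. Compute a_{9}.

The ordinary generating function has denominator 1 - 4q + 2q^2 - 3q^3.
Iterating the recurrence: a_0,…,a_{9} = 1, -3, 0, 9, 27, 90, 333, 1233, 4536, 16677.

16677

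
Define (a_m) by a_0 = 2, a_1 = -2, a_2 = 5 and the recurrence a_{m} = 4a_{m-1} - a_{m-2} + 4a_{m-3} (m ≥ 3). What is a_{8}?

26987

The ordinary generating function has denominator 1 - 4t + t^2 - 4t^3.
Iterating the recurrence: a_0,…,a_{8} = 2, -2, 5, 30, 107, 418, 1685, 6750, 26987.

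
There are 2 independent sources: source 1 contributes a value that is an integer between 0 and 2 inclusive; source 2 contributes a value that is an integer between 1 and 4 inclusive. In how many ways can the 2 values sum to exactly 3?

The generating function for the choices is (1 + x + x^2)·(x + x^2 + x^3 + x^4); the count is [x^3].
(1 + x + x^2) has coefficients 1,1,1 for degrees 0…2.
(x + x^2 + x^3 + x^4) has coefficients 0,1,1,1 for degrees 0…3.
[x^3] = 1·1 + 1·1 + 1·1 = 3.

3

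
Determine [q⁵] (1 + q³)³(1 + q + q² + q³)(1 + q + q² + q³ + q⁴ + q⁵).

(1 + q³)³ has coefficients 1,0,0,3,0,0 for degrees 0…5.
(1 + q + q² + q³) has coefficients 1,1,1,1,0,0 for degrees 0…5.
Finally multiplying by (1 + q + q² + q³ + q⁴ + q⁵), the product of all factors after the first has coefficients 1,2,3,4,4,4 for degrees 0…5.
[q⁵] = 1·4 + 3·3 = 13.

13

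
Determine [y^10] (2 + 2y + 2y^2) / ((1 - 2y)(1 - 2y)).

37376

The denominator gives the recurrence a_n = 4a_(n−1) − 4a_(n−2) for n ≥ 3; the numerator fixes a_0 = 2, a_1 = 10, a_2 = 34.
Iterating: 2, 10, 34, 96, 248, 608, 1440, 3328, 7552, 16896, 37376, so a_10 = 37376.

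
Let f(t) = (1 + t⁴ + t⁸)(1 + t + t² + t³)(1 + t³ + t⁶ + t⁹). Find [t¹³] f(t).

3

(1 + t⁴ + t⁸) has coefficients 1,0,0,0,1,0,0,0,1 for degrees 0…8.
(1 + t + t² + t³) has coefficients 1,1,1,1,0,0,0,0,0,0,0,0,0,0 for degrees 0…13.
Finally multiplying by (1 + t³ + t⁶ + t⁹), the product of all factors after the first has coefficients 1,1,1,2,1,1,2,1,1,2,1,1,1,0 for degrees 0…13.
[t¹³] = 1·0 + 1·2 + 1·1 = 3.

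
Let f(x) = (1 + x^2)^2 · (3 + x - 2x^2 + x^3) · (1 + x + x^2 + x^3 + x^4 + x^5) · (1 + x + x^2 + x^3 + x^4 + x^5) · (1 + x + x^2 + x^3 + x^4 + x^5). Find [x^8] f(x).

277

(1 + x^2)^2 has coefficients 1,0,2,0,1 for degrees 0…4.
(3 + x - 2x^2 + x^3) has coefficients 3,1,-2,1,0,0,0,0,0 for degrees 0…8.
Multiplying by (1 + x + x^2 + x^3 + x^4 + x^5) gives running coefficients 3,4,2,3,3,3,0,-1,1 for degrees 0…8.
Multiplying by (1 + x + x^2 + x^3 + x^4 + x^5) gives running coefficients 3,7,9,12,15,18,15,10,9 for degrees 0…8.
Finally multiplying by (1 + x + x^2 + x^3 + x^4 + x^5), the product of all factors after the first has coefficients 3,10,19,31,46,64,76,79,79 for degrees 0…8.
[x^8] = 1·79 + 2·76 + 1·46 = 277.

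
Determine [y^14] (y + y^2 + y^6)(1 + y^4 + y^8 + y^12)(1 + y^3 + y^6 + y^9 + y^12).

(y + y^2 + y^6) has coefficients 0,1,1,0,0,0,1 for degrees 0…6.
(1 + y^4 + y^8 + y^12) has coefficients 1,0,0,0,1,0,0,0,1,0,0,0,1,0,0 for degrees 0…14.
Finally multiplying by (1 + y^3 + y^6 + y^9 + y^12), the product of all factors after the first has coefficients 1,0,0,1,1,0,1,1,1,1,1,1,2,1,1 for degrees 0…14.
[y^14] = 1·1 + 1·2 + 1·1 = 4.

4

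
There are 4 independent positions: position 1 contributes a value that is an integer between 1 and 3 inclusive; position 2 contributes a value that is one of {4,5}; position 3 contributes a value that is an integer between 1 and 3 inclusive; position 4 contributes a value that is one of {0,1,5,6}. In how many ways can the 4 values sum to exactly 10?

The generating function for the choices is (q + q^2 + q^3)·(q^4 + q^5)·(q + q^2 + q^3)·(1 + q + q^5 + q^6); the count is [q^10].
(q + q^2 + q^3) has coefficients 0,1,1,1 for degrees 0…3.
(q^4 + q^5) has coefficients 0,0,0,0,1,1,0,0,0,0,0 for degrees 0…10.
Multiplying by (q + q^2 + q^3) gives running coefficients 0,0,0,0,0,1,2,2,1,0,0 for degrees 0…10.
Finally multiplying by (1 + q + q^5 + q^6), the product of all factors after the first has coefficients 0,0,0,0,0,1,3,4,3,1,1 for degrees 0…10.
[q^10] = 1·1 + 1·3 + 1·4 = 8.

8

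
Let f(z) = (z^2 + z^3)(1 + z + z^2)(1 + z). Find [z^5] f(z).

3

(z^2 + z^3) has coefficients 0,0,1,1 for degrees 0…3.
(1 + z + z^2) has coefficients 1,1,1,0,0,0 for degrees 0…5.
Finally multiplying by (1 + z), the product of all factors after the first has coefficients 1,2,2,1,0,0 for degrees 0…5.
[z^5] = 1·1 + 1·2 = 3.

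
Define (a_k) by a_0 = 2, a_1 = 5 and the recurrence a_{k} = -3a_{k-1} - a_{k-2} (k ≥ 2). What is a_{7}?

2173

The ordinary generating function has denominator 1 + 3y + y^2.
Iterating the recurrence: a_0,…,a_{7} = 2, 5, -17, 46, -121, 317, -830, 2173.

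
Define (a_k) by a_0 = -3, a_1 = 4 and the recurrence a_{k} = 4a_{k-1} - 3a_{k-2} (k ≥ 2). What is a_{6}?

The ordinary generating function has denominator 1 - 4t + 3t^2.
Iterating the recurrence: a_0,…,a_{6} = -3, 4, 25, 88, 277, 844, 2545.

2545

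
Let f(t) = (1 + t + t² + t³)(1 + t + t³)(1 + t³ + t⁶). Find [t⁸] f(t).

3

(1 + t + t² + t³) has coefficients 1,1,1,1 for degrees 0…3.
(1 + t + t³) has coefficients 1,1,0,1,0,0,0,0,0 for degrees 0…8.
Finally multiplying by (1 + t³ + t⁶), the product of all factors after the first has coefficients 1,1,0,2,1,0,2,1,0 for degrees 0…8.
[t⁸] = 1·0 + 1·1 + 1·2 + 1·0 = 3.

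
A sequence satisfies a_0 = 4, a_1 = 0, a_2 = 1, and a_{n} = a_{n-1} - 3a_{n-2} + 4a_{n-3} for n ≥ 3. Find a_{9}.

-435

The ordinary generating function has denominator 1 - z + 3z^2 - 4z^3.
Iterating the recurrence: a_0,…,a_{9} = 4, 0, 1, 17, 14, -33, -7, 148, 37, -435.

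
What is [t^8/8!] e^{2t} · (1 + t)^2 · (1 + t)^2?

95744

The EGF product rule gives c_8 = Σ_{k_1+k_2+k_3=8} C(8; k_1,k_2,k_3) · ∏ g_i(k_i), where e^{2t} gives (2)^k; (1+t)^2 gives the falling factorial (2)_k; (1+t)^2 gives the falling factorial (2)_k.
g_1(k) for k = 0…8: 1, 2, 4, 8, 16, 32, 64, 128, 256.
g_2(k) for k = 0…8: 1, 2, 2, 0, 0, 0, 0, 0, 0.
g_3(k) for k = 0…8: 1, 2, 2, 0, 0, 0, 0, 0, 0.
First combine the last two factors: h(k) = Σ_j C(k,j)·g_2(j)·g_3(k−j) for k = 0…8: 1, 4, 12, 24, 24, 0, 0, 0, 0.
c_8 = Σ_k C(8,k)·g_1(k)·h(8−k) = 70·16·24 + 56·32·24 + 28·64·12 + 8·128·4 + 1·256·1 = 26880 + 43008 + 21504 + 4096 + 256 = 95744.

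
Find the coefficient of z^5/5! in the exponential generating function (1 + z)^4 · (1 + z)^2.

720

The EGF product rule gives c_5 = Σ_{k_1+k_2=5} C(5; k_1,k_2) · ∏ g_i(k_i), where (1+z)^4 gives the falling factorial (4)_k; (1+z)^2 gives the falling factorial (2)_k.
g_1(k) for k = 0…5: 1, 4, 12, 24, 24, 0.
g_2(k) for k = 0…5: 1, 2, 2, 0, 0, 0.
c_5 = Σ_k C(5,k)·g_1(k)·g_2(5−k) = 10·24·2 + 5·24·2 = 480 + 240 = 720.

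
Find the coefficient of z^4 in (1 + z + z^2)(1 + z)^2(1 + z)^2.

(1 + z + z^2) has coefficients 1,1,1 for degrees 0…2.
(1 + z)^2 has coefficients 1,2,1,0,0 for degrees 0…4.
Finally multiplying by (1 + z)^2, the product of all factors after the first has coefficients 1,4,6,4,1 for degrees 0…4.
[z^4] = 1·1 + 1·4 + 1·6 = 11.

11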